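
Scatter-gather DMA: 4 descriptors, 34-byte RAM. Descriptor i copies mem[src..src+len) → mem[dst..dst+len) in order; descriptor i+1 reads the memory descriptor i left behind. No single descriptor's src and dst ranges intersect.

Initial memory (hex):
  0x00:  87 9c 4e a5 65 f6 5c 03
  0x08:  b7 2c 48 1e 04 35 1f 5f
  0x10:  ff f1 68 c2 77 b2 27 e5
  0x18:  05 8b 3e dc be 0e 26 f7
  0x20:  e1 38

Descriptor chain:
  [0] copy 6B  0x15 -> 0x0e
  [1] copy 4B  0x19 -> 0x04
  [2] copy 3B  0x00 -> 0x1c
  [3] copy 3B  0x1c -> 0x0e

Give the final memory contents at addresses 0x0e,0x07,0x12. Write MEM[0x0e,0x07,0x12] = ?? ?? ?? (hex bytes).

MEM[0x0e,0x07,0x12] = 87 be 8b

  after D0: wrote 6B at 0x0e = b227e5058b3e
  after D1: wrote 4B at 0x04 = 8b3edcbe
  after D2: wrote 3B at 0x1c = 879c4e
  after D3: wrote 3B at 0x0e = 879c4e
query mem[0x0e]=0x87, mem[0x07]=0xbe, mem[0x12]=0x8b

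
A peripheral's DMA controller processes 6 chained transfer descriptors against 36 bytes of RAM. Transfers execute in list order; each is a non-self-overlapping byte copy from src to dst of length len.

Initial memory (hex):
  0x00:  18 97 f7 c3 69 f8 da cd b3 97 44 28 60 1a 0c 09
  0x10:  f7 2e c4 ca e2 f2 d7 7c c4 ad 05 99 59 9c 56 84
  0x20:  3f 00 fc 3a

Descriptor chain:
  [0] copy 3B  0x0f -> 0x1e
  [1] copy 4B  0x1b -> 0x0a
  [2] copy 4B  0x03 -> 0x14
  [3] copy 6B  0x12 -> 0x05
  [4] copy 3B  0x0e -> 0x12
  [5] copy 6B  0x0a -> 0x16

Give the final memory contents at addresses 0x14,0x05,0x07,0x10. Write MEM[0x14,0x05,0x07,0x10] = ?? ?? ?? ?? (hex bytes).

#0 dst[0x1e+3] := {0x09,0xf7,0x2e}
#1 dst[0x0a+4] := {0x99,0x59,0x9c,0x09}
#2 dst[0x14+4] := {0xc3,0x69,0xf8,0xda}
#3 dst[0x05+6] := {0xc4,0xca,0xc3,0x69,0xf8,0xda}
#4 dst[0x12+3] := {0x0c,0x09,0xf7}
#5 dst[0x16+6] := {0xda,0x59,0x9c,0x09,0x0c,0x09}
query mem[0x14]=0xf7, mem[0x05]=0xc4, mem[0x07]=0xc3, mem[0x10]=0xf7

MEM[0x14,0x05,0x07,0x10] = f7 c4 c3 f7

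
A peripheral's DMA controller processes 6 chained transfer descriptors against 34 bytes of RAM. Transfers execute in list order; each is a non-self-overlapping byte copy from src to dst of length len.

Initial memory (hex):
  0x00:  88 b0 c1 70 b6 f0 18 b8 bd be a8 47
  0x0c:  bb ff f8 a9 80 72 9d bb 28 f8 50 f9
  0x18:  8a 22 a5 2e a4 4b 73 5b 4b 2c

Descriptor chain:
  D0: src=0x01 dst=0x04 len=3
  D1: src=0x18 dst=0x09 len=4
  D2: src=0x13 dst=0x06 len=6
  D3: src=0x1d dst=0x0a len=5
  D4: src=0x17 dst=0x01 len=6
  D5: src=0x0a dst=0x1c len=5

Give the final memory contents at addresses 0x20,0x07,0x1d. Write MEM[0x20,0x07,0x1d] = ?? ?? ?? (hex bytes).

MEM[0x20,0x07,0x1d] = 2c 28 73

D0: mem[0x04..0x06] <- [b0 c1 70]
D1: mem[0x09..0x0c] <- [8a 22 a5 2e]
D2: mem[0x06..0x0b] <- [bb 28 f8 50 f9 8a]
D3: mem[0x0a..0x0e] <- [4b 73 5b 4b 2c]
D4: mem[0x01..0x06] <- [f9 8a 22 a5 2e a4]
D5: mem[0x1c..0x20] <- [4b 73 5b 4b 2c]
query mem[0x20]=0x2c, mem[0x07]=0x28, mem[0x1d]=0x73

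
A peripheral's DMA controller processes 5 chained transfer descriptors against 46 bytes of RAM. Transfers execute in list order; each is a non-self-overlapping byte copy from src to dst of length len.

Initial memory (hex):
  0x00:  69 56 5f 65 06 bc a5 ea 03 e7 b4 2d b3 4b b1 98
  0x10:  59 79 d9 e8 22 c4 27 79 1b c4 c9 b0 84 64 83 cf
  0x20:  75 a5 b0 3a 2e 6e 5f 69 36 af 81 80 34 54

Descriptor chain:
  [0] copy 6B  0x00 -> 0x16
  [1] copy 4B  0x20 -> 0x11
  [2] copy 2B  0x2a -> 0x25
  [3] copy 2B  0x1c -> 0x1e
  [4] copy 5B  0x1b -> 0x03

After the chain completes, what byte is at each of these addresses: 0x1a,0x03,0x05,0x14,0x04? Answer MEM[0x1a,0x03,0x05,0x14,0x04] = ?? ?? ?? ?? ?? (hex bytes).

MEM[0x1a,0x03,0x05,0x14,0x04] = 06 bc 64 3a 84

[0] 0x00->0x16 len=6 : 69 56 5f 65 06 bc
[1] 0x20->0x11 len=4 : 75 a5 b0 3a
[2] 0x2a->0x25 len=2 : 81 80
[3] 0x1c->0x1e len=2 : 84 64
[4] 0x1b->0x03 len=5 : bc 84 64 84 64
query mem[0x1a]=0x06, mem[0x03]=0xbc, mem[0x05]=0x64, mem[0x14]=0x3a, mem[0x04]=0x84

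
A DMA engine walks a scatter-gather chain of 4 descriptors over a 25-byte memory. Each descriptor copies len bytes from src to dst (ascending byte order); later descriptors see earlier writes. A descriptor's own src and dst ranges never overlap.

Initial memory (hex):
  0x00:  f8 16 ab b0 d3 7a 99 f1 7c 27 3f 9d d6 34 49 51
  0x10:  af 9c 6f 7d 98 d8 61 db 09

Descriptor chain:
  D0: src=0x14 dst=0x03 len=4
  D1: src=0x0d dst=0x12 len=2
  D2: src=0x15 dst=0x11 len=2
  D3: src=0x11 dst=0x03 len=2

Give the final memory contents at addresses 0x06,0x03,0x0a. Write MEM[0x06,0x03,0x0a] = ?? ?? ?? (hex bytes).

  after D0: wrote 4B at 0x03 = 98d861db
  after D1: wrote 2B at 0x12 = 3449
  after D2: wrote 2B at 0x11 = d861
  after D3: wrote 2B at 0x03 = d861
query mem[0x06]=0xdb, mem[0x03]=0xd8, mem[0x0a]=0x3f

MEM[0x06,0x03,0x0a] = db d8 3f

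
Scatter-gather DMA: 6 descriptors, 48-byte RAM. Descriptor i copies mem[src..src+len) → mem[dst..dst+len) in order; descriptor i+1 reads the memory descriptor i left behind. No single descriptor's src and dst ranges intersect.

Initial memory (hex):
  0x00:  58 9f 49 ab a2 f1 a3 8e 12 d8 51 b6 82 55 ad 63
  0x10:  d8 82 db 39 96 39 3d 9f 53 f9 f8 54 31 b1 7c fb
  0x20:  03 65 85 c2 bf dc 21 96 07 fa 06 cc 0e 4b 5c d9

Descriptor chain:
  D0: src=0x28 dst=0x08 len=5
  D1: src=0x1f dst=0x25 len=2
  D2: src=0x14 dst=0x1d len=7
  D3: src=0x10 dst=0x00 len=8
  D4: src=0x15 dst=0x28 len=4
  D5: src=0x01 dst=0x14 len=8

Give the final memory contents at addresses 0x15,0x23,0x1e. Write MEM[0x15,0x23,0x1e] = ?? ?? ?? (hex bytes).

MEM[0x15,0x23,0x1e] = db f8 39

#0 dst[0x08+5] := {0x07,0xfa,0x06,0xcc,0x0e}
#1 dst[0x25+2] := {0xfb,0x03}
#2 dst[0x1d+7] := {0x96,0x39,0x3d,0x9f,0x53,0xf9,0xf8}
#3 dst[0x00+8] := {0xd8,0x82,0xdb,0x39,0x96,0x39,0x3d,0x9f}
#4 dst[0x28+4] := {0x39,0x3d,0x9f,0x53}
#5 dst[0x14+8] := {0x82,0xdb,0x39,0x96,0x39,0x3d,0x9f,0x07}
query mem[0x15]=0xdb, mem[0x23]=0xf8, mem[0x1e]=0x39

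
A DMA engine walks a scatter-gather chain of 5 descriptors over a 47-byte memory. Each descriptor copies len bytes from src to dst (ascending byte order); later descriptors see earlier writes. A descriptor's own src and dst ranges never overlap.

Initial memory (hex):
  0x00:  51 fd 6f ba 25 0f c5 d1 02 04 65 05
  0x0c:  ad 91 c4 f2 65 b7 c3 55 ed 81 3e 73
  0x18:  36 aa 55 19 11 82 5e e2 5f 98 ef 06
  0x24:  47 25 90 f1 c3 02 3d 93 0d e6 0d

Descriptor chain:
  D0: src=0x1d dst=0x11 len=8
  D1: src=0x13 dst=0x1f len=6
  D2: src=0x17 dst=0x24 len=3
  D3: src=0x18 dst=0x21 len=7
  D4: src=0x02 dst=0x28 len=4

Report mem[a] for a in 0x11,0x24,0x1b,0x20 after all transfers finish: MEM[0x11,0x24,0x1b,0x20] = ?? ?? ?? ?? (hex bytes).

MEM[0x11,0x24,0x1b,0x20] = 82 19 19 5f

#0 dst[0x11+8] := {0x82,0x5e,0xe2,0x5f,0x98,0xef,0x06,0x47}
#1 dst[0x1f+6] := {0xe2,0x5f,0x98,0xef,0x06,0x47}
#2 dst[0x24+3] := {0x06,0x47,0xaa}
#3 dst[0x21+7] := {0x47,0xaa,0x55,0x19,0x11,0x82,0x5e}
#4 dst[0x28+4] := {0x6f,0xba,0x25,0x0f}
query mem[0x11]=0x82, mem[0x24]=0x19, mem[0x1b]=0x19, mem[0x20]=0x5f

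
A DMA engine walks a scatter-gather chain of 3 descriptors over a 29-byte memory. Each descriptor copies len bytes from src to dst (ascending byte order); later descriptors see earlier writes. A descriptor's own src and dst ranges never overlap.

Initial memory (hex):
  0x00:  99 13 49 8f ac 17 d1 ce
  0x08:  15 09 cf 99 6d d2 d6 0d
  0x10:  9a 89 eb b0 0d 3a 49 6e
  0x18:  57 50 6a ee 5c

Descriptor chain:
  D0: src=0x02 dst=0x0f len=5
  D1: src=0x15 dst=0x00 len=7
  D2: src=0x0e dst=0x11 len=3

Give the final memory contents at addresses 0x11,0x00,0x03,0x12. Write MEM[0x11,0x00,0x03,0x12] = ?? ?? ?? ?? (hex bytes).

MEM[0x11,0x00,0x03,0x12] = d6 3a 57 49

  after D0: wrote 5B at 0x0f = 498fac17d1
  after D1: wrote 7B at 0x00 = 3a496e57506aee
  after D2: wrote 3B at 0x11 = d6498f
query mem[0x11]=0xd6, mem[0x00]=0x3a, mem[0x03]=0x57, mem[0x12]=0x49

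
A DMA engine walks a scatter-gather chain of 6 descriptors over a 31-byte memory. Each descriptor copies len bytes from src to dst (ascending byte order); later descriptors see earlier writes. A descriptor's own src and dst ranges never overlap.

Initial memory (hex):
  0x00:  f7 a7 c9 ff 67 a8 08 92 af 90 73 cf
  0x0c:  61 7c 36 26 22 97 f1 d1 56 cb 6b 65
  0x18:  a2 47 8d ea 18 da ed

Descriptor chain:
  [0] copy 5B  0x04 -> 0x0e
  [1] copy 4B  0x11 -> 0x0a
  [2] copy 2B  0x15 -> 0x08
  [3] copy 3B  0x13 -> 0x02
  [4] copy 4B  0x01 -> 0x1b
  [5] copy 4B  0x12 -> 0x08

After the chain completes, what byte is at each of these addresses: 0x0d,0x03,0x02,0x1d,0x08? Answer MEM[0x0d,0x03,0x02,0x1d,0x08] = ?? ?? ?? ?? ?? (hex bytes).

  after D0: wrote 5B at 0x0e = 67a80892af
  after D1: wrote 4B at 0x0a = 92afd156
  after D2: wrote 2B at 0x08 = cb6b
  after D3: wrote 3B at 0x02 = d156cb
  after D4: wrote 4B at 0x1b = a7d156cb
  after D5: wrote 4B at 0x08 = afd156cb
query mem[0x0d]=0x56, mem[0x03]=0x56, mem[0x02]=0xd1, mem[0x1d]=0x56, mem[0x08]=0xaf

MEM[0x0d,0x03,0x02,0x1d,0x08] = 56 56 d1 56 af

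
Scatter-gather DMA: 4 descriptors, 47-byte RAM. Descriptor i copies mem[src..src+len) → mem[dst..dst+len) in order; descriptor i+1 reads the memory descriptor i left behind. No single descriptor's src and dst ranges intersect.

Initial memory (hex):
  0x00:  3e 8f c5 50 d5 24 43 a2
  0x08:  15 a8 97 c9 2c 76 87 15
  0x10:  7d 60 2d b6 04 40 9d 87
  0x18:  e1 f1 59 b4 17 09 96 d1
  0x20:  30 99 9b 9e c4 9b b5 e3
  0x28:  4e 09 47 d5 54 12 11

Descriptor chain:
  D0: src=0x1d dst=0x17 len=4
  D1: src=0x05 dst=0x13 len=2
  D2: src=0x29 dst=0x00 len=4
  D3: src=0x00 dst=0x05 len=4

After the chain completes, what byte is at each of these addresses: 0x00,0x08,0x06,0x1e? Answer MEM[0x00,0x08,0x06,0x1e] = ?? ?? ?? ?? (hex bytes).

D0: mem[0x17..0x1a] <- [09 96 d1 30]
D1: mem[0x13..0x14] <- [24 43]
D2: mem[0x00..0x03] <- [09 47 d5 54]
D3: mem[0x05..0x08] <- [09 47 d5 54]
query mem[0x00]=0x09, mem[0x08]=0x54, mem[0x06]=0x47, mem[0x1e]=0x96

MEM[0x00,0x08,0x06,0x1e] = 09 54 47 96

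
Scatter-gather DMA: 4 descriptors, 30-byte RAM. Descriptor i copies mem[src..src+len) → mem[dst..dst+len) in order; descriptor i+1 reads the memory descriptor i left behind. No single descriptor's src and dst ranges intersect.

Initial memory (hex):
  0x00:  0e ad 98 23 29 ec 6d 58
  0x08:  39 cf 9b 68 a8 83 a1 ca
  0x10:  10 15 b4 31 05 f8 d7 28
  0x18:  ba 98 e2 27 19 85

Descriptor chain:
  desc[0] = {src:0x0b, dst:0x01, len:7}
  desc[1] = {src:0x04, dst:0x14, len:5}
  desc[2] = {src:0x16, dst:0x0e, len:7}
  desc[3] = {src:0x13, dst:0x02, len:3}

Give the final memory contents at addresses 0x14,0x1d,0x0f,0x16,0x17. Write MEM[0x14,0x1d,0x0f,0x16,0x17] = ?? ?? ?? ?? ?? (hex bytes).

#0 dst[0x01+7] := {0x68,0xa8,0x83,0xa1,0xca,0x10,0x15}
#1 dst[0x14+5] := {0xa1,0xca,0x10,0x15,0x39}
#2 dst[0x0e+7] := {0x10,0x15,0x39,0x98,0xe2,0x27,0x19}
#3 dst[0x02+3] := {0x27,0x19,0xca}
query mem[0x14]=0x19, mem[0x1d]=0x85, mem[0x0f]=0x15, mem[0x16]=0x10, mem[0x17]=0x15

MEM[0x14,0x1d,0x0f,0x16,0x17] = 19 85 15 10 15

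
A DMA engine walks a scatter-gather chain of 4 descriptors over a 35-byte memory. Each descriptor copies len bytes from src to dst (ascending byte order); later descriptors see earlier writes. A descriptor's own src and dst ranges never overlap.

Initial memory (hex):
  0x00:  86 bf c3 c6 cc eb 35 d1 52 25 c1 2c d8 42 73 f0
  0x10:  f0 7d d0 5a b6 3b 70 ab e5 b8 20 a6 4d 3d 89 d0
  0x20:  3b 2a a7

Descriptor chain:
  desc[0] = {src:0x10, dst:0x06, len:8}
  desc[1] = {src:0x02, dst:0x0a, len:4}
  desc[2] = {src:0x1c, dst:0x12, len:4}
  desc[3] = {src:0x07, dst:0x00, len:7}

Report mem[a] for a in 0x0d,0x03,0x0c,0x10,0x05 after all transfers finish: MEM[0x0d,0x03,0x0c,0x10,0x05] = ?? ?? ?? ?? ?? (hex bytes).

MEM[0x0d,0x03,0x0c,0x10,0x05] = eb c3 cc f0 cc

D0: mem[0x06..0x0d] <- [f0 7d d0 5a b6 3b 70 ab]
D1: mem[0x0a..0x0d] <- [c3 c6 cc eb]
D2: mem[0x12..0x15] <- [4d 3d 89 d0]
D3: mem[0x00..0x06] <- [7d d0 5a c3 c6 cc eb]
query mem[0x0d]=0xeb, mem[0x03]=0xc3, mem[0x0c]=0xcc, mem[0x10]=0xf0, mem[0x05]=0xcc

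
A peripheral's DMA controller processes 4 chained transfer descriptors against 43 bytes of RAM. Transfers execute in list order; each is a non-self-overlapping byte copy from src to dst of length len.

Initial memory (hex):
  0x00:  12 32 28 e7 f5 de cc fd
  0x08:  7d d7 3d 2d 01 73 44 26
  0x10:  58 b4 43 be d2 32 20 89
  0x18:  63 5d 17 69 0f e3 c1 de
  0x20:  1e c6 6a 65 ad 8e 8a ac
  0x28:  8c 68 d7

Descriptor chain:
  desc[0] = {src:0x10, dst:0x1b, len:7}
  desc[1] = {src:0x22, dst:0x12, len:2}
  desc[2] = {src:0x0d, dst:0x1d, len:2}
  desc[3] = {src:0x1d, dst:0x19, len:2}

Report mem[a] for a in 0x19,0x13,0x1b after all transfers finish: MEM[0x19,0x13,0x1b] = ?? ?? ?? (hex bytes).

MEM[0x19,0x13,0x1b] = 73 65 58

#0 dst[0x1b+7] := {0x58,0xb4,0x43,0xbe,0xd2,0x32,0x20}
#1 dst[0x12+2] := {0x6a,0x65}
#2 dst[0x1d+2] := {0x73,0x44}
#3 dst[0x19+2] := {0x73,0x44}
query mem[0x19]=0x73, mem[0x13]=0x65, mem[0x1b]=0x58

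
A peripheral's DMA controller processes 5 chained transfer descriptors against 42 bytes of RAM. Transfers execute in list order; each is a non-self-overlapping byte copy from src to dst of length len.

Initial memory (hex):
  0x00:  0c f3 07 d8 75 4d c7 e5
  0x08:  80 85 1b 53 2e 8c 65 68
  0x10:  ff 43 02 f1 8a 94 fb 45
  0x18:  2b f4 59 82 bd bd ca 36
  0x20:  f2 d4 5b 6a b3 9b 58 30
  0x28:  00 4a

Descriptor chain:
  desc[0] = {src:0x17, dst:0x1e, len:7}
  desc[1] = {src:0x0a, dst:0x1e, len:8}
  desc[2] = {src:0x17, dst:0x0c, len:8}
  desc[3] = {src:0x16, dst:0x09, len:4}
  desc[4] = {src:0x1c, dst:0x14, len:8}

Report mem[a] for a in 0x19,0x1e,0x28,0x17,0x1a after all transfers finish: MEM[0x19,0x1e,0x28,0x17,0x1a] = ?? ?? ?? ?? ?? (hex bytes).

D0: mem[0x1e..0x24] <- [45 2b f4 59 82 bd bd]
D1: mem[0x1e..0x25] <- [1b 53 2e 8c 65 68 ff 43]
D2: mem[0x0c..0x13] <- [45 2b f4 59 82 bd bd 1b]
D3: mem[0x09..0x0c] <- [fb 45 2b f4]
D4: mem[0x14..0x1b] <- [bd bd 1b 53 2e 8c 65 68]
query mem[0x19]=0x8c, mem[0x1e]=0x1b, mem[0x28]=0x00, mem[0x17]=0x53, mem[0x1a]=0x65

MEM[0x19,0x1e,0x28,0x17,0x1a] = 8c 1b 00 53 65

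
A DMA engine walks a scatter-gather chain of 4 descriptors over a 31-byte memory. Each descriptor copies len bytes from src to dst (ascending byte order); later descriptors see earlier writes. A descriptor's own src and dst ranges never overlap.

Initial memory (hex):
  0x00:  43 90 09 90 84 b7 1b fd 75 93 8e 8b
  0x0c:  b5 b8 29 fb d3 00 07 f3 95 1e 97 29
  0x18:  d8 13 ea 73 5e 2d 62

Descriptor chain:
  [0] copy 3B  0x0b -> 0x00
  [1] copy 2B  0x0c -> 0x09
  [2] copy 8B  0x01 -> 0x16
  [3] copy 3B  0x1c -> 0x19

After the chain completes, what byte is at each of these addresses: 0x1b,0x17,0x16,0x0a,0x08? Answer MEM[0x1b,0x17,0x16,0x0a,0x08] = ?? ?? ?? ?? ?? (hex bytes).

MEM[0x1b,0x17,0x16,0x0a,0x08] = 62 b8 b5 b8 75

[0] 0x0b->0x00 len=3 : 8b b5 b8
[1] 0x0c->0x09 len=2 : b5 b8
[2] 0x01->0x16 len=8 : b5 b8 90 84 b7 1b fd 75
[3] 0x1c->0x19 len=3 : fd 75 62
query mem[0x1b]=0x62, mem[0x17]=0xb8, mem[0x16]=0xb5, mem[0x0a]=0xb8, mem[0x08]=0x75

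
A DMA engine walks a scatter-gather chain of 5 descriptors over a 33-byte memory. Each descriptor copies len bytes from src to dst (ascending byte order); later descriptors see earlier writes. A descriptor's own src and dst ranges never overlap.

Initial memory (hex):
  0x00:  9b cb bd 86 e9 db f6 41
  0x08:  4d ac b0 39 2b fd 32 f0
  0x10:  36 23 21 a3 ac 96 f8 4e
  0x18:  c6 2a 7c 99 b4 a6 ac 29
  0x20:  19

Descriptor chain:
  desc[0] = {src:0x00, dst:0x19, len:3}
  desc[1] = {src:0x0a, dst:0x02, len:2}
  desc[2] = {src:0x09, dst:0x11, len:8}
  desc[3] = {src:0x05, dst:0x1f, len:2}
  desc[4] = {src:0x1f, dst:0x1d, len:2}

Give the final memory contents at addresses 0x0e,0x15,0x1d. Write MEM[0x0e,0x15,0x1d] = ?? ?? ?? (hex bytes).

MEM[0x0e,0x15,0x1d] = 32 fd db

[0] 0x00->0x19 len=3 : 9b cb bd
[1] 0x0a->0x02 len=2 : b0 39
[2] 0x09->0x11 len=8 : ac b0 39 2b fd 32 f0 36
[3] 0x05->0x1f len=2 : db f6
[4] 0x1f->0x1d len=2 : db f6
query mem[0x0e]=0x32, mem[0x15]=0xfd, mem[0x1d]=0xdb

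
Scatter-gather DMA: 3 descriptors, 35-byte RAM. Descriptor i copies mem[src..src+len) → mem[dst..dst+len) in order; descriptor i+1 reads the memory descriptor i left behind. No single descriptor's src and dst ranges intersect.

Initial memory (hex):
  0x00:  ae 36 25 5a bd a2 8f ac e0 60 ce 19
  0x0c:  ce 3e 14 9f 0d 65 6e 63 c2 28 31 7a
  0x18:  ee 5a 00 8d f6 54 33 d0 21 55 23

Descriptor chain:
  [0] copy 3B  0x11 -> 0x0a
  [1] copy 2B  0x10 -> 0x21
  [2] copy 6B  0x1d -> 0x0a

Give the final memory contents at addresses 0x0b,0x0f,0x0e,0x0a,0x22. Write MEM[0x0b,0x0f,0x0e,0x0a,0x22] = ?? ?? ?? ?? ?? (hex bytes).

D0: mem[0x0a..0x0c] <- [65 6e 63]
D1: mem[0x21..0x22] <- [0d 65]
D2: mem[0x0a..0x0f] <- [54 33 d0 21 0d 65]
query mem[0x0b]=0x33, mem[0x0f]=0x65, mem[0x0e]=0x0d, mem[0x0a]=0x54, mem[0x22]=0x65

MEM[0x0b,0x0f,0x0e,0x0a,0x22] = 33 65 0d 54 65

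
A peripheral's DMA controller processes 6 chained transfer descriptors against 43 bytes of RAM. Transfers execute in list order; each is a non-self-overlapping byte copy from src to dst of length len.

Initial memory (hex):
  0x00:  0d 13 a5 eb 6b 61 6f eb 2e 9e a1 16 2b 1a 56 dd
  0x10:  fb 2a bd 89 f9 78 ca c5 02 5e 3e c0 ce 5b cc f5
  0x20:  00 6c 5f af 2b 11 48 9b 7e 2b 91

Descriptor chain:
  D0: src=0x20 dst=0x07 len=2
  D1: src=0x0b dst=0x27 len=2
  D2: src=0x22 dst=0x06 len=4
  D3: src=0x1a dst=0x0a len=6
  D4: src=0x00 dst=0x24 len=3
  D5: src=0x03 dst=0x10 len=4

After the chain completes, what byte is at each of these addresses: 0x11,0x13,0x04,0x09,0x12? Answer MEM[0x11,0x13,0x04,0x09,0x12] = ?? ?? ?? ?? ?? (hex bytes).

[0] 0x20->0x07 len=2 : 00 6c
[1] 0x0b->0x27 len=2 : 16 2b
[2] 0x22->0x06 len=4 : 5f af 2b 11
[3] 0x1a->0x0a len=6 : 3e c0 ce 5b cc f5
[4] 0x00->0x24 len=3 : 0d 13 a5
[5] 0x03->0x10 len=4 : eb 6b 61 5f
query mem[0x11]=0x6b, mem[0x13]=0x5f, mem[0x04]=0x6b, mem[0x09]=0x11, mem[0x12]=0x61

MEM[0x11,0x13,0x04,0x09,0x12] = 6b 5f 6b 11 61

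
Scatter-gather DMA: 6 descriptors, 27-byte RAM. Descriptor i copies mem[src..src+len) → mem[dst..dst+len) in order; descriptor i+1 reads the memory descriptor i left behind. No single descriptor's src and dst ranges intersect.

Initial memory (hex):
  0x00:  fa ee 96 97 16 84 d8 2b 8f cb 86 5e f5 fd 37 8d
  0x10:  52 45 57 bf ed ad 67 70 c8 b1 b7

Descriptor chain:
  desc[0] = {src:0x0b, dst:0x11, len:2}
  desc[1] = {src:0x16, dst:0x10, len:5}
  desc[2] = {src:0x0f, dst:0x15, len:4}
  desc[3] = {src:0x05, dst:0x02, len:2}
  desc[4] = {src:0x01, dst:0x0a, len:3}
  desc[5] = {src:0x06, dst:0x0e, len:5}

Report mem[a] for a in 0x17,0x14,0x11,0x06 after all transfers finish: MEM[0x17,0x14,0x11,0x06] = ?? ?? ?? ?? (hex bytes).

MEM[0x17,0x14,0x11,0x06] = 70 b7 cb d8

#0 dst[0x11+2] := {0x5e,0xf5}
#1 dst[0x10+5] := {0x67,0x70,0xc8,0xb1,0xb7}
#2 dst[0x15+4] := {0x8d,0x67,0x70,0xc8}
#3 dst[0x02+2] := {0x84,0xd8}
#4 dst[0x0a+3] := {0xee,0x84,0xd8}
#5 dst[0x0e+5] := {0xd8,0x2b,0x8f,0xcb,0xee}
query mem[0x17]=0x70, mem[0x14]=0xb7, mem[0x11]=0xcb, mem[0x06]=0xd8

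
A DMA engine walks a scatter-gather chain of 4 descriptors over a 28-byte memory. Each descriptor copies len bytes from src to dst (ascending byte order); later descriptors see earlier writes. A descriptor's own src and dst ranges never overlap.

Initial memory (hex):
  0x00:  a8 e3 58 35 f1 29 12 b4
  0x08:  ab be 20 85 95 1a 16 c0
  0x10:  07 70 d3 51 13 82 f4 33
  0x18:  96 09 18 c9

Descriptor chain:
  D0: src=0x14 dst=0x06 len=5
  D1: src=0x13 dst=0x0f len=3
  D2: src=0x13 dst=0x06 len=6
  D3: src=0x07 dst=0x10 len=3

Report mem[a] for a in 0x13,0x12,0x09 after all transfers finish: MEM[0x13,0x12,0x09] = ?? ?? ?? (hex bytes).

D0: mem[0x06..0x0a] <- [13 82 f4 33 96]
D1: mem[0x0f..0x11] <- [51 13 82]
D2: mem[0x06..0x0b] <- [51 13 82 f4 33 96]
D3: mem[0x10..0x12] <- [13 82 f4]
query mem[0x13]=0x51, mem[0x12]=0xf4, mem[0x09]=0xf4

MEM[0x13,0x12,0x09] = 51 f4 f4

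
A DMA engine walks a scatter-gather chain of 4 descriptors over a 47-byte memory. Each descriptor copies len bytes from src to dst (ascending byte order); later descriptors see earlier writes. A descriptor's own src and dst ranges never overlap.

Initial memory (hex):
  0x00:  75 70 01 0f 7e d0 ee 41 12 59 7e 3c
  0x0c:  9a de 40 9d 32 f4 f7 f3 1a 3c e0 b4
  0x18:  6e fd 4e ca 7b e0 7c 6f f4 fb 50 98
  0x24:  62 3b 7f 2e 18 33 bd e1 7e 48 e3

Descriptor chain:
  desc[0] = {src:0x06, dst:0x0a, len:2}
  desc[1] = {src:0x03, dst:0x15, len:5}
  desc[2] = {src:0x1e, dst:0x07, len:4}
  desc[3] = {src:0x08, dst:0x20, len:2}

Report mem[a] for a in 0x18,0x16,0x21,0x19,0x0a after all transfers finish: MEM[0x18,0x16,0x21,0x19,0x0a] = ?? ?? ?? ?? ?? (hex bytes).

MEM[0x18,0x16,0x21,0x19,0x0a] = ee 7e f4 41 fb

  after D0: wrote 2B at 0x0a = ee41
  after D1: wrote 5B at 0x15 = 0f7ed0ee41
  after D2: wrote 4B at 0x07 = 7c6ff4fb
  after D3: wrote 2B at 0x20 = 6ff4
query mem[0x18]=0xee, mem[0x16]=0x7e, mem[0x21]=0xf4, mem[0x19]=0x41, mem[0x0a]=0xfb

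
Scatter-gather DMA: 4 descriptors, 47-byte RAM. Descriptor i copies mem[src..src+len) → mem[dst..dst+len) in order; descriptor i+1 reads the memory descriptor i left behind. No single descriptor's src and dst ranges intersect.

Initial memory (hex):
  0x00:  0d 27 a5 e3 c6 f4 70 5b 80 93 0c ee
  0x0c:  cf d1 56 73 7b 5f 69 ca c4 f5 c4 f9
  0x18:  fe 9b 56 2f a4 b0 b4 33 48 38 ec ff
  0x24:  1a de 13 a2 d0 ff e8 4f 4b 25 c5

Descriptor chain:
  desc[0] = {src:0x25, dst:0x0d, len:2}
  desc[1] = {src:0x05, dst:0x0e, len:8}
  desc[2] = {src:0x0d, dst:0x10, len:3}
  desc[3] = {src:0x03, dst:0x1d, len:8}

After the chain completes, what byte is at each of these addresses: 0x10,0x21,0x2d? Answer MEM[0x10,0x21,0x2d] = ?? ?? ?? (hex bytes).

  after D0: wrote 2B at 0x0d = de13
  after D1: wrote 8B at 0x0e = f4705b80930ceecf
  after D2: wrote 3B at 0x10 = def470
  after D3: wrote 8B at 0x1d = e3c6f4705b80930c
query mem[0x10]=0xde, mem[0x21]=0x5b, mem[0x2d]=0x25

MEM[0x10,0x21,0x2d] = de 5b 25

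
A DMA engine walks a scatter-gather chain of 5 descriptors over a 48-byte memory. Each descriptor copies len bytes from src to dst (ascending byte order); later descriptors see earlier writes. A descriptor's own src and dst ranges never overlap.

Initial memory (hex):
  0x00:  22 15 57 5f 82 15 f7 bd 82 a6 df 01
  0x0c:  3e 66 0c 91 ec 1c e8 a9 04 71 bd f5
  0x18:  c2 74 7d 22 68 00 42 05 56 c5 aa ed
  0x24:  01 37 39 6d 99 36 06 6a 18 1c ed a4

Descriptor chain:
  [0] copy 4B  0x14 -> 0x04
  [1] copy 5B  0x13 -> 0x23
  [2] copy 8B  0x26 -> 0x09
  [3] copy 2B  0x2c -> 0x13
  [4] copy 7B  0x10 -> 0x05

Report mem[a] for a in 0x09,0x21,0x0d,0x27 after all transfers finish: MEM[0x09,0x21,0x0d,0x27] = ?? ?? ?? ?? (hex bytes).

[0] 0x14->0x04 len=4 : 04 71 bd f5
[1] 0x13->0x23 len=5 : a9 04 71 bd f5
[2] 0x26->0x09 len=8 : bd f5 99 36 06 6a 18 1c
[3] 0x2c->0x13 len=2 : 18 1c
[4] 0x10->0x05 len=7 : 1c 1c e8 18 1c 71 bd
query mem[0x09]=0x1c, mem[0x21]=0xc5, mem[0x0d]=0x06, mem[0x27]=0xf5

MEM[0x09,0x21,0x0d,0x27] = 1c c5 06 f5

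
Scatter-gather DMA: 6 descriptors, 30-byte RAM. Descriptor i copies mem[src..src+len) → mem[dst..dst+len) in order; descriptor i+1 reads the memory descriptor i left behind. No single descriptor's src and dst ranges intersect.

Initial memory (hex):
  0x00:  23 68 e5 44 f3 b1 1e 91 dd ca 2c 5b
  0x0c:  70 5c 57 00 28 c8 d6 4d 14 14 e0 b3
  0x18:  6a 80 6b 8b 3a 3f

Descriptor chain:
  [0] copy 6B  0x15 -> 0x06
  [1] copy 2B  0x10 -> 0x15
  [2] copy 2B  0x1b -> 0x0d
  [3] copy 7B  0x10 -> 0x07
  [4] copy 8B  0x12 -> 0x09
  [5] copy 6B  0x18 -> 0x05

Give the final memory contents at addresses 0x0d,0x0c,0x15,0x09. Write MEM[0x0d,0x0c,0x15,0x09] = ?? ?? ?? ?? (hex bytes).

MEM[0x0d,0x0c,0x15,0x09] = c8 28 28 3a

[0] 0x15->0x06 len=6 : 14 e0 b3 6a 80 6b
[1] 0x10->0x15 len=2 : 28 c8
[2] 0x1b->0x0d len=2 : 8b 3a
[3] 0x10->0x07 len=7 : 28 c8 d6 4d 14 28 c8
[4] 0x12->0x09 len=8 : d6 4d 14 28 c8 b3 6a 80
[5] 0x18->0x05 len=6 : 6a 80 6b 8b 3a 3f
query mem[0x0d]=0xc8, mem[0x0c]=0x28, mem[0x15]=0x28, mem[0x09]=0x3a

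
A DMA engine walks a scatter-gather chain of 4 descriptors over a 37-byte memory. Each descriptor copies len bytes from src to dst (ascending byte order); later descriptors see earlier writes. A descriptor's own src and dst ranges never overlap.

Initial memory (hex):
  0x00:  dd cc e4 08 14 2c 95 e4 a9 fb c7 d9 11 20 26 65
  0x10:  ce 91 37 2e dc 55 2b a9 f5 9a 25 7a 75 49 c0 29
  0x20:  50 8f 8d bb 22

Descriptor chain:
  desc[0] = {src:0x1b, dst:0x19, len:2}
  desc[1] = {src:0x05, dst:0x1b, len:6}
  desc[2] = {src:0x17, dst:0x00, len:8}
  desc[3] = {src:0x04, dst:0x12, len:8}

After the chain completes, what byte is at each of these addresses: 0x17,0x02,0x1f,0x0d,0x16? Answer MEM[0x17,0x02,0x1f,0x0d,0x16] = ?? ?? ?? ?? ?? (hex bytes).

D0: mem[0x19..0x1a] <- [7a 75]
D1: mem[0x1b..0x20] <- [2c 95 e4 a9 fb c7]
D2: mem[0x00..0x07] <- [a9 f5 7a 75 2c 95 e4 a9]
D3: mem[0x12..0x19] <- [2c 95 e4 a9 a9 fb c7 d9]
query mem[0x17]=0xfb, mem[0x02]=0x7a, mem[0x1f]=0xfb, mem[0x0d]=0x20, mem[0x16]=0xa9

MEM[0x17,0x02,0x1f,0x0d,0x16] = fb 7a fb 20 a9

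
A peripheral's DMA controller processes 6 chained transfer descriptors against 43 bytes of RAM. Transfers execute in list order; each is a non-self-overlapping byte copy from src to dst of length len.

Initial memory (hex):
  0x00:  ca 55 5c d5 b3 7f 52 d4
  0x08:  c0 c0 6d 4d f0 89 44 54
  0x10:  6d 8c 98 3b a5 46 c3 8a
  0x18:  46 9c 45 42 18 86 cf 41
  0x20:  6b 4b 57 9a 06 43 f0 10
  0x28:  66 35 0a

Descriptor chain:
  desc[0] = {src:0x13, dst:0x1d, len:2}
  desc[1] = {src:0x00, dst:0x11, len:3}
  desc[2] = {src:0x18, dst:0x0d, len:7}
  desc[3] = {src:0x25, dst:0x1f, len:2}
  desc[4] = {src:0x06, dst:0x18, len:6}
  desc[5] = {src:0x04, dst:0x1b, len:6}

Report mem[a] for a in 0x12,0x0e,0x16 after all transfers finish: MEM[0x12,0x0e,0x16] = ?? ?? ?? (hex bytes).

MEM[0x12,0x0e,0x16] = 3b 9c c3

  after D0: wrote 2B at 0x1d = 3ba5
  after D1: wrote 3B at 0x11 = ca555c
  after D2: wrote 7B at 0x0d = 469c4542183ba5
  after D3: wrote 2B at 0x1f = 43f0
  after D4: wrote 6B at 0x18 = 52d4c0c06d4d
  after D5: wrote 6B at 0x1b = b37f52d4c0c0
query mem[0x12]=0x3b, mem[0x0e]=0x9c, mem[0x16]=0xc3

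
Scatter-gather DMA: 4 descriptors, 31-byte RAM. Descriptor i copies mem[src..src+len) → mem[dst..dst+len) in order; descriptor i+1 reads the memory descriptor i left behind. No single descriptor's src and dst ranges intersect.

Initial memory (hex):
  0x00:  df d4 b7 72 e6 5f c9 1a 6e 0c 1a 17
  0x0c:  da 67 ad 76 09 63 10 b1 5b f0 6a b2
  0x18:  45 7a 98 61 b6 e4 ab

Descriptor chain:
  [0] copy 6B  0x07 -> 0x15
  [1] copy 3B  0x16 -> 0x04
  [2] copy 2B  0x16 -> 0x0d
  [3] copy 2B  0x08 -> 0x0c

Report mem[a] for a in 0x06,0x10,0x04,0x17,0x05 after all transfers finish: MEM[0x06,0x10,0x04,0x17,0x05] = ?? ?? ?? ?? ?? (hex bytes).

[0] 0x07->0x15 len=6 : 1a 6e 0c 1a 17 da
[1] 0x16->0x04 len=3 : 6e 0c 1a
[2] 0x16->0x0d len=2 : 6e 0c
[3] 0x08->0x0c len=2 : 6e 0c
query mem[0x06]=0x1a, mem[0x10]=0x09, mem[0x04]=0x6e, mem[0x17]=0x0c, mem[0x05]=0x0c

MEM[0x06,0x10,0x04,0x17,0x05] = 1a 09 6e 0c 0c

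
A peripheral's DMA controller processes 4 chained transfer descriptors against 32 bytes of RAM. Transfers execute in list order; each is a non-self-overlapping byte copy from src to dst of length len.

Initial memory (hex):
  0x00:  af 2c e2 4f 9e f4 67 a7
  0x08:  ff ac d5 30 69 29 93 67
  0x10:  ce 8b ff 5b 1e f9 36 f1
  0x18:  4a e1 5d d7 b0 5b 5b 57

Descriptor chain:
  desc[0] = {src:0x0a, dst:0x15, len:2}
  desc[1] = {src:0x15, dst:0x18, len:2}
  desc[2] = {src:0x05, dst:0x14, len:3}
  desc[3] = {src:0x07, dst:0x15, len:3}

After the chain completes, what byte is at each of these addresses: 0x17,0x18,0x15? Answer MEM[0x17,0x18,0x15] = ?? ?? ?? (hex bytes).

D0: mem[0x15..0x16] <- [d5 30]
D1: mem[0x18..0x19] <- [d5 30]
D2: mem[0x14..0x16] <- [f4 67 a7]
D3: mem[0x15..0x17] <- [a7 ff ac]
query mem[0x17]=0xac, mem[0x18]=0xd5, mem[0x15]=0xa7

MEM[0x17,0x18,0x15] = ac d5 a7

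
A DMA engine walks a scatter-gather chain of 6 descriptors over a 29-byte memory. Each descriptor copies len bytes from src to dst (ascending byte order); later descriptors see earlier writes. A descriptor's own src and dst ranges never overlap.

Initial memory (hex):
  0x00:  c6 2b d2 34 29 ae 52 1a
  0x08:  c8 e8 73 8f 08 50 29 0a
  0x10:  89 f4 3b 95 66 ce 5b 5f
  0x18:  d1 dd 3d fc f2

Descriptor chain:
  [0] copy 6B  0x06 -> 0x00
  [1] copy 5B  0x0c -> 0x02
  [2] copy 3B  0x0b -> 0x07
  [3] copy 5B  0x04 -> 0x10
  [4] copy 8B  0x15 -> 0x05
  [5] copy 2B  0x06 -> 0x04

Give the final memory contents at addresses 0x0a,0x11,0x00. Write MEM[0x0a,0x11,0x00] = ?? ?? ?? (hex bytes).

D0: mem[0x00..0x05] <- [52 1a c8 e8 73 8f]
D1: mem[0x02..0x06] <- [08 50 29 0a 89]
D2: mem[0x07..0x09] <- [8f 08 50]
D3: mem[0x10..0x14] <- [29 0a 89 8f 08]
D4: mem[0x05..0x0c] <- [ce 5b 5f d1 dd 3d fc f2]
D5: mem[0x04..0x05] <- [5b 5f]
query mem[0x0a]=0x3d, mem[0x11]=0x0a, mem[0x00]=0x52

MEM[0x0a,0x11,0x00] = 3d 0a 52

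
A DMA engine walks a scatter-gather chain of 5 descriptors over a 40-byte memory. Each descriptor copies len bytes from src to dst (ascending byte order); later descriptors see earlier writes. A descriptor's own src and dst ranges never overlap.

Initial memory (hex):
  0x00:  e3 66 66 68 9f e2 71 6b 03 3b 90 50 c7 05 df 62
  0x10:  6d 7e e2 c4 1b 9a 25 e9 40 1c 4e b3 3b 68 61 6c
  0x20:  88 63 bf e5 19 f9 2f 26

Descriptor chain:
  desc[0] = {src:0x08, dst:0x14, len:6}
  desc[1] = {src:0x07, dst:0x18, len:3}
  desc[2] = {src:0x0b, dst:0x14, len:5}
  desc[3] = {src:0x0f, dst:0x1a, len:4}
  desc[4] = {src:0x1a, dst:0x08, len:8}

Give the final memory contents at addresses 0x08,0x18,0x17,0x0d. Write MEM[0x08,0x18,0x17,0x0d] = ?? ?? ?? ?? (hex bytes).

#0 dst[0x14+6] := {0x03,0x3b,0x90,0x50,0xc7,0x05}
#1 dst[0x18+3] := {0x6b,0x03,0x3b}
#2 dst[0x14+5] := {0x50,0xc7,0x05,0xdf,0x62}
#3 dst[0x1a+4] := {0x62,0x6d,0x7e,0xe2}
#4 dst[0x08+8] := {0x62,0x6d,0x7e,0xe2,0x61,0x6c,0x88,0x63}
query mem[0x08]=0x62, mem[0x18]=0x62, mem[0x17]=0xdf, mem[0x0d]=0x6c

MEM[0x08,0x18,0x17,0x0d] = 62 62 df 6c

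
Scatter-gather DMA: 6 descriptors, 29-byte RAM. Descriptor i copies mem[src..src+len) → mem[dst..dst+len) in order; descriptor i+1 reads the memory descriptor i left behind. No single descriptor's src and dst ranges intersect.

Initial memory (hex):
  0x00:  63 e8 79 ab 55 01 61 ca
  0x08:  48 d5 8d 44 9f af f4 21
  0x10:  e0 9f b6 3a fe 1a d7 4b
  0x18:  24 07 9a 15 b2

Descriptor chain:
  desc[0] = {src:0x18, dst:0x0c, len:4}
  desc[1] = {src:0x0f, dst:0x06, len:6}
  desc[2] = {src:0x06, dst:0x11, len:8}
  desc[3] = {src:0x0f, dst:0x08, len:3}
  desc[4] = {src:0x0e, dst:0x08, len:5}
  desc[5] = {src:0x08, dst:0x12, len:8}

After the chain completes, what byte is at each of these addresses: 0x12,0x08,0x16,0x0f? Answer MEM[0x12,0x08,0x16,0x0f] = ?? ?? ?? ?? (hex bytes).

D0: mem[0x0c..0x0f] <- [24 07 9a 15]
D1: mem[0x06..0x0b] <- [15 e0 9f b6 3a fe]
D2: mem[0x11..0x18] <- [15 e0 9f b6 3a fe 24 07]
D3: mem[0x08..0x0a] <- [15 e0 15]
D4: mem[0x08..0x0c] <- [9a 15 e0 15 e0]
D5: mem[0x12..0x19] <- [9a 15 e0 15 e0 07 9a 15]
query mem[0x12]=0x9a, mem[0x08]=0x9a, mem[0x16]=0xe0, mem[0x0f]=0x15

MEM[0x12,0x08,0x16,0x0f] = 9a 9a e0 15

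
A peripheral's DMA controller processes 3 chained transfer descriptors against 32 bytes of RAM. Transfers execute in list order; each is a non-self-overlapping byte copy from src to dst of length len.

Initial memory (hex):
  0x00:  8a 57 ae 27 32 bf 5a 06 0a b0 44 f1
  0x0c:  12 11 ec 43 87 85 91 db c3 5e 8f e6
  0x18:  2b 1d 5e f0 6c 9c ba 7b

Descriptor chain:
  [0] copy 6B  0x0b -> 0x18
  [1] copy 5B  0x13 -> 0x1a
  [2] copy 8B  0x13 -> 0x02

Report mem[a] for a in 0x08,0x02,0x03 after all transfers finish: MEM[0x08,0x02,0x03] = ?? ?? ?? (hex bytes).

  after D0: wrote 6B at 0x18 = f11211ec4387
  after D1: wrote 5B at 0x1a = dbc35e8fe6
  after D2: wrote 8B at 0x02 = dbc35e8fe6f112db
query mem[0x08]=0x12, mem[0x02]=0xdb, mem[0x03]=0xc3

MEM[0x08,0x02,0x03] = 12 db c3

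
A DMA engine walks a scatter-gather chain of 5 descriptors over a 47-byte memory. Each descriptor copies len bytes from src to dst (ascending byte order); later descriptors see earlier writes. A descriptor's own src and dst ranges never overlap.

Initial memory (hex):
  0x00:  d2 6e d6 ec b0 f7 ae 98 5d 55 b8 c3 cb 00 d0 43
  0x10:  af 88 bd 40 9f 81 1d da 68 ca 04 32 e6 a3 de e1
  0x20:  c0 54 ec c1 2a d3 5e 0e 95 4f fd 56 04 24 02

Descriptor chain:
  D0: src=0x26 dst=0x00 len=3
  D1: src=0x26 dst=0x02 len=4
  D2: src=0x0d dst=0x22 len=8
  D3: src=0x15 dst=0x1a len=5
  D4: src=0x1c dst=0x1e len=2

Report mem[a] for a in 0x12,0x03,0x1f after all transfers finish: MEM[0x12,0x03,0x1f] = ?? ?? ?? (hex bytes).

[0] 0x26->0x00 len=3 : 5e 0e 95
[1] 0x26->0x02 len=4 : 5e 0e 95 4f
[2] 0x0d->0x22 len=8 : 00 d0 43 af 88 bd 40 9f
[3] 0x15->0x1a len=5 : 81 1d da 68 ca
[4] 0x1c->0x1e len=2 : da 68
query mem[0x12]=0xbd, mem[0x03]=0x0e, mem[0x1f]=0x68

MEM[0x12,0x03,0x1f] = bd 0e 68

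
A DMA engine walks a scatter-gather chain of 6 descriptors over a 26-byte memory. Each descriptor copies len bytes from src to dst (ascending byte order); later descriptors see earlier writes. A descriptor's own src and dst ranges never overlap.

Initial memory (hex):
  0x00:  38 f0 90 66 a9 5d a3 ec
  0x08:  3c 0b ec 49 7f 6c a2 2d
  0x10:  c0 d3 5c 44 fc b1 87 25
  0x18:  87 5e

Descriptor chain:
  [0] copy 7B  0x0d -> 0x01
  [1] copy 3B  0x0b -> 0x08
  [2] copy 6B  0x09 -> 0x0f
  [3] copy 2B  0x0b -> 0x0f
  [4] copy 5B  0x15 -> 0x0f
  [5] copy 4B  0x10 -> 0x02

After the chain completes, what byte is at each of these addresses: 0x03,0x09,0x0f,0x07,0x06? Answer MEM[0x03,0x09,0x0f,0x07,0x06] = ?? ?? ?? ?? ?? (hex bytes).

[0] 0x0d->0x01 len=7 : 6c a2 2d c0 d3 5c 44
[1] 0x0b->0x08 len=3 : 49 7f 6c
[2] 0x09->0x0f len=6 : 7f 6c 49 7f 6c a2
[3] 0x0b->0x0f len=2 : 49 7f
[4] 0x15->0x0f len=5 : b1 87 25 87 5e
[5] 0x10->0x02 len=4 : 87 25 87 5e
query mem[0x03]=0x25, mem[0x09]=0x7f, mem[0x0f]=0xb1, mem[0x07]=0x44, mem[0x06]=0x5c

MEM[0x03,0x09,0x0f,0x07,0x06] = 25 7f b1 44 5c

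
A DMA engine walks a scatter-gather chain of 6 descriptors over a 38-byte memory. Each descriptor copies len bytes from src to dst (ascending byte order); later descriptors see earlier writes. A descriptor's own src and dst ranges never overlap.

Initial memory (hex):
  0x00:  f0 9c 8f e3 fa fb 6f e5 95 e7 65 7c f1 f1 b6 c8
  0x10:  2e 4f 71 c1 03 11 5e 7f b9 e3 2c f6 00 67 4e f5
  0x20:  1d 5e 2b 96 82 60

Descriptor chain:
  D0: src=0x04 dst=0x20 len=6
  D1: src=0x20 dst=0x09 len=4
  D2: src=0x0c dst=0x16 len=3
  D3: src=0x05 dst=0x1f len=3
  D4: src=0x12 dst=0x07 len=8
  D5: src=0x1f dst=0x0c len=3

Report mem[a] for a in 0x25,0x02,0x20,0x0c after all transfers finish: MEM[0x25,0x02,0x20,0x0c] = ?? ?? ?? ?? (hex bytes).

[0] 0x04->0x20 len=6 : fa fb 6f e5 95 e7
[1] 0x20->0x09 len=4 : fa fb 6f e5
[2] 0x0c->0x16 len=3 : e5 f1 b6
[3] 0x05->0x1f len=3 : fb 6f e5
[4] 0x12->0x07 len=8 : 71 c1 03 11 e5 f1 b6 e3
[5] 0x1f->0x0c len=3 : fb 6f e5
query mem[0x25]=0xe7, mem[0x02]=0x8f, mem[0x20]=0x6f, mem[0x0c]=0xfb

MEM[0x25,0x02,0x20,0x0c] = e7 8f 6f fb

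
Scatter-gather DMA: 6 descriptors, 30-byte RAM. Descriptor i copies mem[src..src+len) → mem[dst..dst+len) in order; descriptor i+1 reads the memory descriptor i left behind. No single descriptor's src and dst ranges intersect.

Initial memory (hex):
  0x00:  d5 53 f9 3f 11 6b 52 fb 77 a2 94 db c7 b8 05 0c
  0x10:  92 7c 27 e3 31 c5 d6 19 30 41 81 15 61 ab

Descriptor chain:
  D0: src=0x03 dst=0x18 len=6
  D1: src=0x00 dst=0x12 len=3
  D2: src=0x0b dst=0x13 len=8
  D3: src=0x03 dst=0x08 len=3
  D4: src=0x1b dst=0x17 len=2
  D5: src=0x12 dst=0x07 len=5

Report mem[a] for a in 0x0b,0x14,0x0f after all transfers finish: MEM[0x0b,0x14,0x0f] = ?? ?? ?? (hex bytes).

MEM[0x0b,0x14,0x0f] = 05 c7 0c

[0] 0x03->0x18 len=6 : 3f 11 6b 52 fb 77
[1] 0x00->0x12 len=3 : d5 53 f9
[2] 0x0b->0x13 len=8 : db c7 b8 05 0c 92 7c d5
[3] 0x03->0x08 len=3 : 3f 11 6b
[4] 0x1b->0x17 len=2 : 52 fb
[5] 0x12->0x07 len=5 : d5 db c7 b8 05
query mem[0x0b]=0x05, mem[0x14]=0xc7, mem[0x0f]=0x0c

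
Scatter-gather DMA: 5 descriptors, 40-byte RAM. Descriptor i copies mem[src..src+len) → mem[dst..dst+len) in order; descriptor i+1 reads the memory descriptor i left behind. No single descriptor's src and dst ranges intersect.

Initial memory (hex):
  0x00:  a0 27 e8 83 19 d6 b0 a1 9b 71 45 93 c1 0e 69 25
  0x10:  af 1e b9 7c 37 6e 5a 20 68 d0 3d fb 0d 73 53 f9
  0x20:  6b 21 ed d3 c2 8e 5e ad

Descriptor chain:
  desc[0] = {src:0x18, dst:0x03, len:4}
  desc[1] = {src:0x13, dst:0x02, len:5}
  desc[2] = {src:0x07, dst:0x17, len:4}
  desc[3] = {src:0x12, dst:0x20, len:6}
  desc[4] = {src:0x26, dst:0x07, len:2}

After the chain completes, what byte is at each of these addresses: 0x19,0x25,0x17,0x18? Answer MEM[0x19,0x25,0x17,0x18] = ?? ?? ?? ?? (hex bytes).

MEM[0x19,0x25,0x17,0x18] = 71 a1 a1 9b

[0] 0x18->0x03 len=4 : 68 d0 3d fb
[1] 0x13->0x02 len=5 : 7c 37 6e 5a 20
[2] 0x07->0x17 len=4 : a1 9b 71 45
[3] 0x12->0x20 len=6 : b9 7c 37 6e 5a a1
[4] 0x26->0x07 len=2 : 5e ad
query mem[0x19]=0x71, mem[0x25]=0xa1, mem[0x17]=0xa1, mem[0x18]=0x9b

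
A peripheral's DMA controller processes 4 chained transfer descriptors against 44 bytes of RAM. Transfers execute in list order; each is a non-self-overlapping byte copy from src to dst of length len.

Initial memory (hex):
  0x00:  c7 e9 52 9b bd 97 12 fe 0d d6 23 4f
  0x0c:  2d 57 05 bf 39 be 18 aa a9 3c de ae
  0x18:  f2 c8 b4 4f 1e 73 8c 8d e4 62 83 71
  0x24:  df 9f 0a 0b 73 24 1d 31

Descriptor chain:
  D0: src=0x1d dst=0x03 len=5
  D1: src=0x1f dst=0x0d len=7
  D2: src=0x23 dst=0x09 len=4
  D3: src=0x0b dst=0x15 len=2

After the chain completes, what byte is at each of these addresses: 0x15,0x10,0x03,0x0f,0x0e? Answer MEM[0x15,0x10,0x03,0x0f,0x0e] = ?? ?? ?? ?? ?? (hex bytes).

#0 dst[0x03+5] := {0x73,0x8c,0x8d,0xe4,0x62}
#1 dst[0x0d+7] := {0x8d,0xe4,0x62,0x83,0x71,0xdf,0x9f}
#2 dst[0x09+4] := {0x71,0xdf,0x9f,0x0a}
#3 dst[0x15+2] := {0x9f,0x0a}
query mem[0x15]=0x9f, mem[0x10]=0x83, mem[0x03]=0x73, mem[0x0f]=0x62, mem[0x0e]=0xe4

MEM[0x15,0x10,0x03,0x0f,0x0e] = 9f 83 73 62 e4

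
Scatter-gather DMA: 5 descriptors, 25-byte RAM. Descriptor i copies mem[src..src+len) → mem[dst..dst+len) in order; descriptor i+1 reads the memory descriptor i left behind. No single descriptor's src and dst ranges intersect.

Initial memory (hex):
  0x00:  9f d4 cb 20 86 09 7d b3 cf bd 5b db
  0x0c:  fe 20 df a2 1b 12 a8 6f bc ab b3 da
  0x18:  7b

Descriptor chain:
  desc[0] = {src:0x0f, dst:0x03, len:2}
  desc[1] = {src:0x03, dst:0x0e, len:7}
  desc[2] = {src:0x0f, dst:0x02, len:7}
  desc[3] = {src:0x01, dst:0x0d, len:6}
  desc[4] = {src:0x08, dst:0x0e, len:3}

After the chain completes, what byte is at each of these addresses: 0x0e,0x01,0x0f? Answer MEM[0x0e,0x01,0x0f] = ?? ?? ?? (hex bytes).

[0] 0x0f->0x03 len=2 : a2 1b
[1] 0x03->0x0e len=7 : a2 1b 09 7d b3 cf bd
[2] 0x0f->0x02 len=7 : 1b 09 7d b3 cf bd ab
[3] 0x01->0x0d len=6 : d4 1b 09 7d b3 cf
[4] 0x08->0x0e len=3 : ab bd 5b
query mem[0x0e]=0xab, mem[0x01]=0xd4, mem[0x0f]=0xbd

MEM[0x0e,0x01,0x0f] = ab d4 bd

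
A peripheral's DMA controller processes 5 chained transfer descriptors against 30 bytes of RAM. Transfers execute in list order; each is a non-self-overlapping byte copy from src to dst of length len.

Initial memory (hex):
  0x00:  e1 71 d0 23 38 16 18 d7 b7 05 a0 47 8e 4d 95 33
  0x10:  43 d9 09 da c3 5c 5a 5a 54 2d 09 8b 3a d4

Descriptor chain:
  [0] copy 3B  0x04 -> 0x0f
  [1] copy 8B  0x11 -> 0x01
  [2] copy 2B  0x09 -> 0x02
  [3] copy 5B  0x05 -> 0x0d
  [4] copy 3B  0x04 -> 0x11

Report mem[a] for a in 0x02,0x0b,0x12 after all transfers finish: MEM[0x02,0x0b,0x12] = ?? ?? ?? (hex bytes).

#0 dst[0x0f+3] := {0x38,0x16,0x18}
#1 dst[0x01+8] := {0x18,0x09,0xda,0xc3,0x5c,0x5a,0x5a,0x54}
#2 dst[0x02+2] := {0x05,0xa0}
#3 dst[0x0d+5] := {0x5c,0x5a,0x5a,0x54,0x05}
#4 dst[0x11+3] := {0xc3,0x5c,0x5a}
query mem[0x02]=0x05, mem[0x0b]=0x47, mem[0x12]=0x5c

MEM[0x02,0x0b,0x12] = 05 47 5c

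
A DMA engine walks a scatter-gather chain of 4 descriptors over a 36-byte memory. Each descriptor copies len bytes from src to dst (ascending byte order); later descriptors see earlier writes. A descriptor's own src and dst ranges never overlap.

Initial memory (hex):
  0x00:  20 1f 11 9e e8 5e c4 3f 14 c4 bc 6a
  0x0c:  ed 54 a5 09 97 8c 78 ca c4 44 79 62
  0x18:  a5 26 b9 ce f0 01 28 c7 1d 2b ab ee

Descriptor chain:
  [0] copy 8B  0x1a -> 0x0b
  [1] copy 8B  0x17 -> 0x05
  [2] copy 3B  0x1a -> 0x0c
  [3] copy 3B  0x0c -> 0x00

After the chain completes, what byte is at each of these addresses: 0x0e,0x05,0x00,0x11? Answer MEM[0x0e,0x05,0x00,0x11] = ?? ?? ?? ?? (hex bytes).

[0] 0x1a->0x0b len=8 : b9 ce f0 01 28 c7 1d 2b
[1] 0x17->0x05 len=8 : 62 a5 26 b9 ce f0 01 28
[2] 0x1a->0x0c len=3 : b9 ce f0
[3] 0x0c->0x00 len=3 : b9 ce f0
query mem[0x0e]=0xf0, mem[0x05]=0x62, mem[0x00]=0xb9, mem[0x11]=0x1d

MEM[0x0e,0x05,0x00,0x11] = f0 62 b9 1d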